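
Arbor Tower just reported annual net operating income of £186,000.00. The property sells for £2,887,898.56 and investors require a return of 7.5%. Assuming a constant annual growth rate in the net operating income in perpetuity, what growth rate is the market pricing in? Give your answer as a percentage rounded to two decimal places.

1.00%

P = D₀(1+g)/(r−g) ⇒ P(r−g) = D₀(1+g) ⇒ g(P+D₀) = P·r − D₀
g = (P·r − D₀)/(P + D₀) = (£2,887,898.56×0.075 − £186,000.00) / (£2,887,898.56 + £186,000.00) = 0.009952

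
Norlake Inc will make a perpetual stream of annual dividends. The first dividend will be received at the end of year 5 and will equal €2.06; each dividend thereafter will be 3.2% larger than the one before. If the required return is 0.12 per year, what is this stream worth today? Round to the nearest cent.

Value at end of year 4: C₁ / (r − g) = €2.06 / (0.12 − 0.032) = €23.4091
Discount to today: PV = €23.4091 / (1 + 0.12)^4 = €23.4091 / 1.573519 = €14.88

€14.88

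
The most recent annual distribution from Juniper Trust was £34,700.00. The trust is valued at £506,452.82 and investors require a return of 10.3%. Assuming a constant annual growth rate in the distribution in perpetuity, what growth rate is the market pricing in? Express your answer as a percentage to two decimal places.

3.23%

P = D₀(1+g)/(r−g) ⇒ P(r−g) = D₀(1+g) ⇒ g(P+D₀) = P·r − D₀
g = (P·r − D₀)/(P + D₀) = (£506,452.82×0.103 − £34,700.00) / (£506,452.82 + £34,700.00) = 0.032273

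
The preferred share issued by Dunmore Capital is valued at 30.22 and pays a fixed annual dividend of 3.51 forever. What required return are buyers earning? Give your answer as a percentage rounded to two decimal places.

P = C/r ⇒ r = C/P = 3.51/30.22 = 0.116148

11.61%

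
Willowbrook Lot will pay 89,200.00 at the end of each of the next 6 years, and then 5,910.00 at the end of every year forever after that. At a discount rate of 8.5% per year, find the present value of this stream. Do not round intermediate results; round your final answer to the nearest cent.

448797.69

PV of 6-year annuity: 89,200.00 × [1 − (1+0.085)^−6] / 0.085 = 406179.97552
Perpetuity value at year 6: 5,910.00 / 0.085 = 69529.41176
PV of perpetuity: 69529.41176 / (1+0.085)^6 = 42617.71159
Total PV = 406179.97552 + 42617.71159 = 448797.68712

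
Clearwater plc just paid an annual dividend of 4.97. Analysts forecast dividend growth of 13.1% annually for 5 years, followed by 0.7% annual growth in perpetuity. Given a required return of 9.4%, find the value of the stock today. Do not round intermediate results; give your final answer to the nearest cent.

95.42

D_1 = 5.62107
D_2 = 6.35743
D_3 = 7.19025
D_4 = 8.13218
D_5 = 9.19749
Terminal value at year 5: TV = D_5×(1+g_2)/(r−g_2) = 9.26187/0.087 = 106.45833
P_0 = D_1/(1+r)^1 + D_2/(1+r)^2 + D_3/(1+r)^3 + D_4/(1+r)^4 + D_5/(1+r)^5 + TV/(1+r)^5
    = 5.13809 + 5.31186 + 5.49152 + 5.67724 + 5.86925 + 67.93491 = 95.42288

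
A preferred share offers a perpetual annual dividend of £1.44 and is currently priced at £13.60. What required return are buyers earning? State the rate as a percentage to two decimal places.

P = C/r ⇒ r = C/P = £1.44/£13.60 = 0.105882

10.59%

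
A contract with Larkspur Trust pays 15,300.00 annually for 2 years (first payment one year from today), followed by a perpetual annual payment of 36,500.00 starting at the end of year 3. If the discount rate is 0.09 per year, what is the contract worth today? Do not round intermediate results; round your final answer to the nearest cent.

PV of 2-year annuity: 15,300.00 × [1 − (1+0.09)^−2] / 0.09 = 26914.40114
Perpetuity value at year 2: 36,500.00 / 0.09 = 405555.55556
PV of perpetuity: 405555.55556 / (1+0.09)^2 = 341347.99727
Total PV = 26914.40114 + 341347.99727 = 368262.39841

368262.40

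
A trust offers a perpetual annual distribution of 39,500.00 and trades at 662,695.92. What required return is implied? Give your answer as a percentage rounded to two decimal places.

5.96%

P = C/r ⇒ r = C/P = 39,500.00/662,695.92 = 0.059605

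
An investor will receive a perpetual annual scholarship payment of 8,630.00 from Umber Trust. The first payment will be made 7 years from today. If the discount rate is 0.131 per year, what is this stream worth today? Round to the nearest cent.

Value at end of year 6: C / r = 8,630.00 / 0.131 = 65,877.8626
Discount to today: PV = 65,877.8626 / (1 + 0.131)^6 = 65,877.8626 / 2.093031 = 31,474.86

31474.86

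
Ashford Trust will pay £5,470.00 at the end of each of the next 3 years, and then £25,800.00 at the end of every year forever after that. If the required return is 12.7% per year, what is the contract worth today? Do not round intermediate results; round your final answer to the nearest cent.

PV of 3-year annuity: £5,470.00 × [1 − (1+0.127)^−3] / 0.127 = 12981.58188
Perpetuity value at year 3: £25,800.00 / 0.127 = 203149.60630
PV of perpetuity: 203149.60630 / (1+0.127)^3 = 141920.20731
Total PV = 12981.58188 + 141920.20731 = 154901.78918

£154901.79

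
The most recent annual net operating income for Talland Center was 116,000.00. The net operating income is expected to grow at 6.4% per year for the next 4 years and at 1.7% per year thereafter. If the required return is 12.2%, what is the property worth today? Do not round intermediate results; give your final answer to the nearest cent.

1315681.22

D_1 = 123424.00000
D_2 = 131323.13600
D_3 = 139727.81670
D_4 = 148670.39697
Terminal value at year 4: TV = D_4×(1+g_2)/(r−g_2) = 151197.79372/0.105 = 1439978.98782
P_0 = D_1/(1+r)^1 + D_2/(1+r)^2 + D_3/(1+r)^3 + D_4/(1+r)^4 + TV/(1+r)^4
    = 110003.56506 + 104317.10626 + 98924.59988 + 93810.85051 + 908625.09492 = 1315681.21663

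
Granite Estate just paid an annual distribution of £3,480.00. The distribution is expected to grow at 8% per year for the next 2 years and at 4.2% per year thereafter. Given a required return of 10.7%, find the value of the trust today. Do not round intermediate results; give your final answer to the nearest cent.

D_1 = 3758.40000
D_2 = 4059.07200
Terminal value at year 2: TV = D_2×(1+g_2)/(r−g_2) = 4229.55302/0.065 = 65070.04652
P_0 = D_1/(1+r)^1 + D_2/(1+r)^2 + TV/(1+r)^2
    = 3395.12195 + 3312.31410 + 53098.94294 = 59806.37899

£59806.38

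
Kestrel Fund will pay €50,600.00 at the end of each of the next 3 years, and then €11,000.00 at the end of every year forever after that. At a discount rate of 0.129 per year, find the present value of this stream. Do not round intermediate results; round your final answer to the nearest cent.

PV of 3-year annuity: €50,600.00 × [1 − (1+0.129)^−3] / 0.129 = 119677.48047
Perpetuity value at year 3: €11,000.00 / 0.129 = 85271.31783
PV of perpetuity: 85271.31783 / (1+0.129)^3 = 59254.47425
Total PV = 119677.48047 + 59254.47425 = 178931.95472

€178931.95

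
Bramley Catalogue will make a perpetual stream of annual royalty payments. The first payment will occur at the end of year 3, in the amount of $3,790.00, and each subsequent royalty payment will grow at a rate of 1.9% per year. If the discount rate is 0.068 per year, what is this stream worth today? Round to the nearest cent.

$67811.07

Value at end of year 2: C₁ / (r − g) = $3,790.00 / (0.068 − 0.019) = $77,346.9388
Discount to today: PV = $77,346.9388 / (1 + 0.068)^2 = $77,346.9388 / 1.140624 = $67,811.07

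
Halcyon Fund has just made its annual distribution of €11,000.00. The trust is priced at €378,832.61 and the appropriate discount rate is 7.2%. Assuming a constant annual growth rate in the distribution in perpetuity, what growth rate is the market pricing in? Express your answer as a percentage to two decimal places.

P = D₀(1+g)/(r−g) ⇒ P(r−g) = D₀(1+g) ⇒ g(P+D₀) = P·r − D₀
g = (P·r − D₀)/(P + D₀) = (€378,832.61×0.072 − €11,000.00) / (€378,832.61 + €11,000.00) = 0.041751

4.18%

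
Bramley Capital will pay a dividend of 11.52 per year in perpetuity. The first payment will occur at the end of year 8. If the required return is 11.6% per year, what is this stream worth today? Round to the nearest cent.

Value at end of year 7: C / r = 11.52 / 0.116 = 99.3103
Discount to today: PV = 99.3103 / (1 + 0.116)^7 = 99.3103 / 2.156003 = 46.06

46.06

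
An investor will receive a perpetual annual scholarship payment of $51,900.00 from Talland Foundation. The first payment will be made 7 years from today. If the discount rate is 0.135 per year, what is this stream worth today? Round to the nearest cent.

Value at end of year 6: C / r = $51,900.00 / 0.135 = $384,444.4444
Discount to today: PV = $384,444.4444 / (1 + 0.135)^6 = $384,444.4444 / 2.137840 = $179,828.46

$179828.46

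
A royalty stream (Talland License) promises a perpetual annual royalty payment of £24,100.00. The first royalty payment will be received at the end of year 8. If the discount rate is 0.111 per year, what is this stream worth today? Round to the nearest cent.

£103919.17

Value at end of year 7: C / r = £24,100.00 / 0.111 = £217,117.1171
Discount to today: PV = £217,117.1171 / (1 + 0.111)^7 = £217,117.1171 / 2.089288 = £103,919.17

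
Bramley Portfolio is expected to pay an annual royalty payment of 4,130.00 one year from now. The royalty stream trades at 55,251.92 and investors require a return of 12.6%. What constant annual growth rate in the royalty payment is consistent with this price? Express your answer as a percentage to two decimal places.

5.13%

P = D₁/(r−g) ⇒ g = r − D₁/P = 0.126 − 4,130.00/55,251.92 = 0.051251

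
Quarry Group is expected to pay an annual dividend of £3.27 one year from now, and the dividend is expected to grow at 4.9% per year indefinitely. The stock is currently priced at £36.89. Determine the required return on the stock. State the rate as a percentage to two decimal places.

P = D₁/(r − g) ⇒ r = D₁/P + g = £3.2700/£36.89 + 0.049 = 0.088642 + 0.049 = 0.137642

13.76%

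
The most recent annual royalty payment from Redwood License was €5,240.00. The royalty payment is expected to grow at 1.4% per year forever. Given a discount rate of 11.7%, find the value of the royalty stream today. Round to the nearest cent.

D₁ = D₀ × (1 + g) = €5,240.00 × 1.014 = €5,313.3600
Growing perpetuity: P = D₁ / (r − g) = €5,313.3600 / (0.117 − 0.014) = €51,586.02

€51586.02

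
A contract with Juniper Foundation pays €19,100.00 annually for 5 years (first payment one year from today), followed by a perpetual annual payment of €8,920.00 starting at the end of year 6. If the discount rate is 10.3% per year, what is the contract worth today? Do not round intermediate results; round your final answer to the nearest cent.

PV of 5-year annuity: €19,100.00 × [1 − (1+0.103)^−5] / 0.103 = 71852.52143
Perpetuity value at year 5: €8,920.00 / 0.103 = 86601.94175
PV of perpetuity: 86601.94175 / (1+0.103)^5 = 53045.68567
Total PV = 71852.52143 + 53045.68567 = 124898.20709

€124898.21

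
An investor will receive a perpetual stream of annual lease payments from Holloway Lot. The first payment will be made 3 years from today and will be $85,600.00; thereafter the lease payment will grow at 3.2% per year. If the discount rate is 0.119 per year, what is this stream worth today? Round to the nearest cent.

$785768.00

Value at end of year 2: C₁ / (r − g) = $85,600.00 / (0.119 − 0.032) = $983,908.0460
Discount to today: PV = $983,908.0460 / (1 + 0.119)^2 = $983,908.0460 / 1.252161 = $785,768.00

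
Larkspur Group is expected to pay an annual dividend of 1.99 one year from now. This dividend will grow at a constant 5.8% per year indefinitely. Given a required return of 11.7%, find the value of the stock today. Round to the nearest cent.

Growing perpetuity: P = D₁ / (r − g) = 1.9900 / (0.117 − 0.058) = 33.73

33.73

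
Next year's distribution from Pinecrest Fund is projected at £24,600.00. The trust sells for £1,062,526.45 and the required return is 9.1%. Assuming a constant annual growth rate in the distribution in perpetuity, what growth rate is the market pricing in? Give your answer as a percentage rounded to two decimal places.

P = D₁/(r−g) ⇒ g = r − D₁/P = 0.091 − £24,600.00/£1,062,526.45 = 0.067848

6.78%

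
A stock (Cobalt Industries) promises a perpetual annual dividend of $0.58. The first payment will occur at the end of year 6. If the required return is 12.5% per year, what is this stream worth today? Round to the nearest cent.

Value at end of year 5: C / r = $0.58 / 0.125 = $4.6400
Discount to today: PV = $4.6400 / (1 + 0.125)^5 = $4.6400 / 1.802032 = $2.57

$2.57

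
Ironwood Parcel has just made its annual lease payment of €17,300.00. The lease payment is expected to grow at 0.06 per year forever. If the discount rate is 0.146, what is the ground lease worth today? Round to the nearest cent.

D₁ = D₀ × (1 + g) = €17,300.00 × 1.06 = €18,338.0000
Growing perpetuity: P = D₁ / (r − g) = €18,338.0000 / (0.146 − 0.06) = €213,232.56

€213232.56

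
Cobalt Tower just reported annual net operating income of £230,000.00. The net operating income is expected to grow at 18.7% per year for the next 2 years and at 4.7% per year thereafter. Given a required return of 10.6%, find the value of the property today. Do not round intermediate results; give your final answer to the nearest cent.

D_1 = 273010.00000
D_2 = 324062.87000
Terminal value at year 2: TV = D_2×(1+g_2)/(r−g_2) = 339293.82489/0.059 = 5750742.79475
P_0 = D_1/(1+r)^1 + D_2/(1+r)^2 + TV/(1+r)^2
    = 246844.48463 + 264922.60692 + 4701253.71943 = 5213020.81098

£5213020.81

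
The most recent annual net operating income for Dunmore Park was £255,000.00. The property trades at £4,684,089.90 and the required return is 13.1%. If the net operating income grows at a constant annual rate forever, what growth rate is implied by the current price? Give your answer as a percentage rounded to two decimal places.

7.26%

P = D₀(1+g)/(r−g) ⇒ P(r−g) = D₀(1+g) ⇒ g(P+D₀) = P·r − D₀
g = (P·r − D₀)/(P + D₀) = (£4,684,089.90×0.131 − £255,000.00) / (£4,684,089.90 + £255,000.00) = 0.072608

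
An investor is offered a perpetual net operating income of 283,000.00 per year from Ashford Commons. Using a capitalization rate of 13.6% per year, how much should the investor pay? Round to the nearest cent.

2080882.35

Level perpetuity: PV = C / r = 283,000.00 / 0.136 = 2,080,882.35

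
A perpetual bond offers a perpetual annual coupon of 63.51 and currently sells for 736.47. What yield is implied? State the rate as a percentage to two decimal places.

P = C/r ⇒ r = C/P = 63.51/736.47 = 0.086236

8.62%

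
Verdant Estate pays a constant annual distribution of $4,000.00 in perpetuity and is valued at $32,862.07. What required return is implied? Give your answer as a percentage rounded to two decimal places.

12.17%

P = C/r ⇒ r = C/P = $4,000.00/$32,862.07 = 0.121721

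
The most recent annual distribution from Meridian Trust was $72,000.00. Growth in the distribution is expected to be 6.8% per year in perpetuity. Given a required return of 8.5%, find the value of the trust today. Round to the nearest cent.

$4523294.12

D₁ = D₀ × (1 + g) = $72,000.00 × 1.068 = $76,896.0000
Growing perpetuity: P = D₁ / (r − g) = $76,896.0000 / (0.085 − 0.068) = $4,523,294.12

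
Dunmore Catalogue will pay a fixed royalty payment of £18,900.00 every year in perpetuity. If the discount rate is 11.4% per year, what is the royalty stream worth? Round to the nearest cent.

Level perpetuity: PV = C / r = £18,900.00 / 0.114 = £165,789.47

£165789.47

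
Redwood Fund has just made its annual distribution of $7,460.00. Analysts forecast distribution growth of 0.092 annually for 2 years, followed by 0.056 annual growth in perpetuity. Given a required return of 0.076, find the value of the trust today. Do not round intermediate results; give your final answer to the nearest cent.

$420943.67

D_1 = 8146.32000
D_2 = 8895.78144
Terminal value at year 2: TV = D_2×(1+g_2)/(r−g_2) = 9393.94520/0.02 = 469697.26003
P_0 = D_1/(1+r)^1 + D_2/(1+r)^2 + TV/(1+r)^2
    = 7570.92937 + 7683.50824 + 405689.23525 = 420943.67286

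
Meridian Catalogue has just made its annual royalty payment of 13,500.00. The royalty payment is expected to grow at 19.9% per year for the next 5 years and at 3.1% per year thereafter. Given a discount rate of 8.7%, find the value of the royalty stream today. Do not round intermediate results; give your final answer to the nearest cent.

497299.89

D_1 = 16186.50000
D_2 = 19407.61350
D_3 = 23269.72859
D_4 = 27900.40458
D_5 = 33452.58509
Terminal value at year 5: TV = D_5×(1+g_2)/(r−g_2) = 34489.61522/0.056 = 615885.98613
P_0 = D_1/(1+r)^1 + D_2/(1+r)^2 + D_3/(1+r)^3 + D_4/(1+r)^4 + D_5/(1+r)^5 + TV/(1+r)^5
    = 14890.98436 + 16425.29002 + 18117.68420 + 19984.45571 + 22043.57167 + 405837.89978 = 497299.88575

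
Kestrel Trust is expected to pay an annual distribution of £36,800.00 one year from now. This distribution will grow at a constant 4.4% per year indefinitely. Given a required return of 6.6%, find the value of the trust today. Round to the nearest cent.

£1672727.27

Growing perpetuity: P = D₁ / (r − g) = £36,800.0000 / (0.066 − 0.044) = £1,672,727.27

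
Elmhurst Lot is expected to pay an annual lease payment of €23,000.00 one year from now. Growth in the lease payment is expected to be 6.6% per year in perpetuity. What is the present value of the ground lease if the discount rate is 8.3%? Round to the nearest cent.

Growing perpetuity: P = D₁ / (r − g) = €23,000.0000 / (0.083 − 0.066) = €1,352,941.18

€1352941.18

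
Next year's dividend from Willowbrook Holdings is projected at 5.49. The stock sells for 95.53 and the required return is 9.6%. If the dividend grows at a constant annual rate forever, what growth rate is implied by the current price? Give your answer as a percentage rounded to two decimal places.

P = D₁/(r−g) ⇒ g = r − D₁/P = 0.096 − 5.49/95.53 = 0.038531

3.85%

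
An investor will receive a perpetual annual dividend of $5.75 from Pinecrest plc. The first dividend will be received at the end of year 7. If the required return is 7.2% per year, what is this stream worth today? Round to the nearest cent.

$52.62

Value at end of year 6: C / r = $5.75 / 0.072 = $79.8611
Discount to today: PV = $79.8611 / (1 + 0.072)^6 = $79.8611 / 1.517640 = $52.62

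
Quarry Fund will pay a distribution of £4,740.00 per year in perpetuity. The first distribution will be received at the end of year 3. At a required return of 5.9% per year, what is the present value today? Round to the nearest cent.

£71636.51

Value at end of year 2: C / r = £4,740.00 / 0.059 = £80,338.9831
Discount to today: PV = £80,338.9831 / (1 + 0.059)^2 = £80,338.9831 / 1.121481 = £71,636.51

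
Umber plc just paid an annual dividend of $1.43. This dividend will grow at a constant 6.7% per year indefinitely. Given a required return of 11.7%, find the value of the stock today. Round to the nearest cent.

$30.52

D₁ = D₀ × (1 + g) = $1.43 × 1.067 = $1.5258
Growing perpetuity: P = D₁ / (r − g) = $1.5258 / (0.117 − 0.067) = $30.52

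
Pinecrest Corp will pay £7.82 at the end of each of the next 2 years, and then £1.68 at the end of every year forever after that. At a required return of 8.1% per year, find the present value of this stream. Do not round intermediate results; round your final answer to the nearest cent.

£31.67

PV of 2-year annuity: £7.82 × [1 − (1+0.081)^−2] / 0.081 = 13.92603
Perpetuity value at year 2: £1.68 / 0.081 = 20.74074
PV of perpetuity: 20.74074 / (1+0.081)^2 = 17.74896
Total PV = 13.92603 + 17.74896 = 31.67499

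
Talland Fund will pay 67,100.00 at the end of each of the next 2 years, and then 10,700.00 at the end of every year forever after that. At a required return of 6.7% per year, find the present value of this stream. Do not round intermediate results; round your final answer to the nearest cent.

262099.32

PV of 2-year annuity: 67,100.00 × [1 − (1+0.067)^−2] / 0.067 = 121824.36545
Perpetuity value at year 2: 10,700.00 / 0.067 = 159701.49254
PV of perpetuity: 159701.49254 / (1+0.067)^2 = 140274.95438
Total PV = 121824.36545 + 140274.95438 = 262099.31983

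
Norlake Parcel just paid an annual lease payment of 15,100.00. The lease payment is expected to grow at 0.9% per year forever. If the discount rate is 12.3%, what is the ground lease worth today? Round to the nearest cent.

D₁ = D₀ × (1 + g) = 15,100.00 × 1.009 = 15,235.9000
Growing perpetuity: P = D₁ / (r − g) = 15,235.9000 / (0.123 − 0.009) = 133,648.25

133648.25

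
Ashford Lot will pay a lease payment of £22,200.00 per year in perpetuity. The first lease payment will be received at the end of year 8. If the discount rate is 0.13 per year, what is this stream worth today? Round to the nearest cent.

Value at end of year 7: C / r = £22,200.00 / 0.13 = £170,769.2308
Discount to today: PV = £170,769.2308 / (1 + 0.13)^7 = £170,769.2308 / 2.352605 = £72,587.28

£72587.28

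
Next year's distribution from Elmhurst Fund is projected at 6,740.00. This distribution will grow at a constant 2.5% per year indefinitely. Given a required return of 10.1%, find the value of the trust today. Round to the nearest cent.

88684.21

Growing perpetuity: P = D₁ / (r − g) = 6,740.0000 / (0.101 − 0.025) = 88,684.21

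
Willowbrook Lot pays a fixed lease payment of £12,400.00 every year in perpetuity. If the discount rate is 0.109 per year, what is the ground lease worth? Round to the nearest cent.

£113761.47

Level perpetuity: PV = C / r = £12,400.00 / 0.109 = £113,761.47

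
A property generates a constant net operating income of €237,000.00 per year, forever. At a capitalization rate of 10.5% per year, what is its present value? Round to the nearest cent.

€2257142.86

Level perpetuity: PV = C / r = €237,000.00 / 0.105 = €2,257,142.86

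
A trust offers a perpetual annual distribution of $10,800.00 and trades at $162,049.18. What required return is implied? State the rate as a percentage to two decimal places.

6.66%

P = C/r ⇒ r = C/P = $10,800.00/$162,049.18 = 0.066646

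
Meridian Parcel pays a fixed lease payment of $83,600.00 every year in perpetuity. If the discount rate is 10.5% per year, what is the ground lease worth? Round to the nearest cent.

Level perpetuity: PV = C / r = $83,600.00 / 0.105 = $796,190.48

$796190.48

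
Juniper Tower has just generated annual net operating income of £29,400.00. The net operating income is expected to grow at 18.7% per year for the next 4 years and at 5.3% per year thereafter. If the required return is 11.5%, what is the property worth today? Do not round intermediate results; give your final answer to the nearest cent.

£779189.42

D_1 = 34897.80000
D_2 = 41423.68860
D_3 = 49169.91837
D_4 = 58364.69310
Terminal value at year 4: TV = D_4×(1+g_2)/(r−g_2) = 61458.02184/0.062 = 991258.41673
P_0 = D_1/(1+r)^1 + D_2/(1+r)^2 + D_3/(1+r)^3 + D_4/(1+r)^4 + TV/(1+r)^4
    = 31298.47534 + 33319.54280 + 35471.11866 + 37761.63036 + 641338.65754 = 779189.42469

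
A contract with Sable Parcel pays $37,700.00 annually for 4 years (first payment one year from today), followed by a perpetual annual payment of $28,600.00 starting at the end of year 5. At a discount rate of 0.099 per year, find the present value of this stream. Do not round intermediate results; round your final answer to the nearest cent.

$317797.22

PV of 4-year annuity: $37,700.00 × [1 − (1+0.099)^−4] / 0.099 = 119763.07680
Perpetuity value at year 4: $28,600.00 / 0.099 = 288888.88889
PV of perpetuity: 288888.88889 / (1+0.099)^4 = 198034.14097
Total PV = 119763.07680 + 198034.14097 = 317797.21777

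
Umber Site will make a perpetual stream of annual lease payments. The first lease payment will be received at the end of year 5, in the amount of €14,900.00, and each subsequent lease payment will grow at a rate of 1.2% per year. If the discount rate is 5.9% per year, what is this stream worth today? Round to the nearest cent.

Value at end of year 4: C₁ / (r − g) = €14,900.00 / (0.059 − 0.012) = €317,021.2766
Discount to today: PV = €317,021.2766 / (1 + 0.059)^4 = €317,021.2766 / 1.257720 = €252,060.37

€252060.37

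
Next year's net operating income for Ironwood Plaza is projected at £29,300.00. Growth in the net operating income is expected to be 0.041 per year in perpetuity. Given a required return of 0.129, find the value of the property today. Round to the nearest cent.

£332954.55

Growing perpetuity: P = D₁ / (r − g) = £29,300.0000 / (0.129 − 0.041) = £332,954.55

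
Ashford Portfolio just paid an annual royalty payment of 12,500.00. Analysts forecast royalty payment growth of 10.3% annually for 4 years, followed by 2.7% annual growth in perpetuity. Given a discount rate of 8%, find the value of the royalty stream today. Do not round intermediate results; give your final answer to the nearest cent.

D_1 = 13787.50000
D_2 = 15207.61250
D_3 = 16773.99659
D_4 = 18501.71824
Terminal value at year 4: TV = D_4×(1+g_2)/(r−g_2) = 19001.26463/0.053 = 358514.42695
P_0 = D_1/(1+r)^1 + D_2/(1+r)^2 + D_3/(1+r)^3 + D_4/(1+r)^4 + TV/(1+r)^4
    = 12766.20370 + 13038.07656 + 13315.73930 + 13599.31523 + 263518.80647 = 316238.14126

316238.14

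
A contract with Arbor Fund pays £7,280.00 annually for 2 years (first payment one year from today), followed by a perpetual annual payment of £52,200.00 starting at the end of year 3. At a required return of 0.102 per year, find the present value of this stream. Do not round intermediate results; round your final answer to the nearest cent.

£434013.12

PV of 2-year annuity: £7,280.00 × [1 − (1+0.102)^−2] / 0.102 = 12600.88076
Perpetuity value at year 2: £52,200.00 / 0.102 = 511764.70588
PV of perpetuity: 511764.70588 / (1+0.102)^2 = 421412.23669
Total PV = 12600.88076 + 421412.23669 = 434013.11745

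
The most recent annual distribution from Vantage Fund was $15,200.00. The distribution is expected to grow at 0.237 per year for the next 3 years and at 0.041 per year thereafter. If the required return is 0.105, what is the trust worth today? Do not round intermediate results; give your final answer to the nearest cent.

D_1 = 18802.40000
D_2 = 23258.56880
D_3 = 28770.84961
Terminal value at year 3: TV = D_3×(1+g_2)/(r−g_2) = 29950.45444/0.064 = 467975.85062
P_0 = D_1/(1+r)^1 + D_2/(1+r)^2 + D_3/(1+r)^3 + TV/(1+r)^3
    = 17015.74661 + 19048.39688 + 21323.86148 + 346845.93446 = 404233.93943

$404233.94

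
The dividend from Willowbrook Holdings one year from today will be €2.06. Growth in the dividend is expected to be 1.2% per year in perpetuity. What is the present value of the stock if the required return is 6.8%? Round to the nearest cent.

Growing perpetuity: P = D₁ / (r − g) = €2.0600 / (0.068 − 0.012) = €36.79

€36.79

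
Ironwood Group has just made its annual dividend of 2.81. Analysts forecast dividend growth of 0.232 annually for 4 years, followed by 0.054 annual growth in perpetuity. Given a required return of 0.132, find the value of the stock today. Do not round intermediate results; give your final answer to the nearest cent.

67.22

D_1 = 3.46192
D_2 = 4.26509
D_3 = 5.25459
D_4 = 6.47365
Terminal value at year 4: TV = D_4×(1+g_2)/(r−g_2) = 6.82323/0.078 = 87.47726
P_0 = D_1/(1+r)^1 + D_2/(1+r)^2 + D_3/(1+r)^3 + D_4/(1+r)^4 + TV/(1+r)^4
    = 3.05823 + 3.32840 + 3.62242 + 3.94243 + 53.27328 = 67.22476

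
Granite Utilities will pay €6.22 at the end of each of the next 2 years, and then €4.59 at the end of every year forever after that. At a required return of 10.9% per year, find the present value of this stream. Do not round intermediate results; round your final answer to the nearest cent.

€44.91

PV of 2-year annuity: €6.22 × [1 − (1+0.109)^−2] / 0.109 = 10.66606
Perpetuity value at year 2: €4.59 / 0.109 = 42.11009
PV of perpetuity: 42.11009 / (1+0.109)^2 = 34.23916
Total PV = 10.66606 + 34.23916 = 44.90522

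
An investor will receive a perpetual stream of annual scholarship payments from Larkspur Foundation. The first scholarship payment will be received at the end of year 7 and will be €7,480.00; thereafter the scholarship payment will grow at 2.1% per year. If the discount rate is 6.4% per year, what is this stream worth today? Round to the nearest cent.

€119890.11

Value at end of year 6: C₁ / (r − g) = €7,480.00 / (0.064 − 0.021) = €173,953.4884
Discount to today: PV = €173,953.4884 / (1 + 0.064)^6 = €173,953.4884 / 1.450941 = €119,890.11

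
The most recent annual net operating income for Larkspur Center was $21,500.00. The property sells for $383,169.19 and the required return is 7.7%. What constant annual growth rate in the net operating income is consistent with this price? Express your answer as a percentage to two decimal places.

P = D₀(1+g)/(r−g) ⇒ P(r−g) = D₀(1+g) ⇒ g(P+D₀) = P·r − D₀
g = (P·r − D₀)/(P + D₀) = ($383,169.19×0.077 − $21,500.00) / ($383,169.19 + $21,500.00) = 0.019779

1.98%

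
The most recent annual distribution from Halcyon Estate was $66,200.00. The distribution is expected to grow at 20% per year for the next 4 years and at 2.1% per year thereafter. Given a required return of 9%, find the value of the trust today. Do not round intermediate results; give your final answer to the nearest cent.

D_1 = 79440.00000
D_2 = 95328.00000
D_3 = 114393.60000
D_4 = 137272.32000
Terminal value at year 4: TV = D_4×(1+g_2)/(r−g_2) = 140155.03872/0.069 = 2031232.44522
P_0 = D_1/(1+r)^1 + D_2/(1+r)^2 + D_3/(1+r)^3 + D_4/(1+r)^4 + TV/(1+r)^4
    = 72880.73394 + 80235.67040 + 88332.84814 + 97247.17227 + 1438976.27373 = 1777672.69848

$1777672.70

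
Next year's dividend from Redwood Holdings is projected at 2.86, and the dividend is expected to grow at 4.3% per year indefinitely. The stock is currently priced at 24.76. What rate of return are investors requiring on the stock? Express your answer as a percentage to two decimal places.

P = D₁/(r − g) ⇒ r = D₁/P + g = 2.8600/24.76 + 0.043 = 0.115509 + 0.043 = 0.158509

15.85%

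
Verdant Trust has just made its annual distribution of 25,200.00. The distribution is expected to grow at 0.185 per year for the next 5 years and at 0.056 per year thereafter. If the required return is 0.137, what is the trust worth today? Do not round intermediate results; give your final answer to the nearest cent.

546873.32

D_1 = 29862.00000
D_2 = 35386.47000
D_3 = 41932.96695
D_4 = 49690.56584
D_5 = 58883.32052
Terminal value at year 5: TV = D_5×(1+g_2)/(r−g_2) = 62180.78646/0.081 = 767664.03042
P_0 = D_1/(1+r)^1 + D_2/(1+r)^2 + D_3/(1+r)^3 + D_4/(1+r)^4 + D_5/(1+r)^5 + TV/(1+r)^5
    = 26263.85224 + 27372.61645 + 28528.18865 + 29732.54490 + 30987.74469 + 403988.37517 = 546873.32210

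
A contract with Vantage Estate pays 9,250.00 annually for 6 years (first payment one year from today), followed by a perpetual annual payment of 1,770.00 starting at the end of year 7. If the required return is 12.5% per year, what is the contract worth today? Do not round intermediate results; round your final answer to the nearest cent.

44482.71

PV of 6-year annuity: 9,250.00 × [1 − (1+0.125)^−6] / 0.125 = 37498.00636
Perpetuity value at year 6: 1,770.00 / 0.125 = 14160.00000
PV of perpetuity: 14160.00000 / (1+0.125)^6 = 6984.70581
Total PV = 37498.00636 + 6984.70581 = 44482.71217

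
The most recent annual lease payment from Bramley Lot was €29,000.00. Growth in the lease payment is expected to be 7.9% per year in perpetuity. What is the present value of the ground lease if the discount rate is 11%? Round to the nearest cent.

D₁ = D₀ × (1 + g) = €29,000.00 × 1.079 = €31,291.0000
Growing perpetuity: P = D₁ / (r − g) = €31,291.0000 / (0.11 − 0.079) = €1,009,387.10

€1009387.10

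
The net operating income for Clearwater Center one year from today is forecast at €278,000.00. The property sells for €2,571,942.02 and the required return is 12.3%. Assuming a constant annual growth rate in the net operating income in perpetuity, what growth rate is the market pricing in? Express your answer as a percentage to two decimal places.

P = D₁/(r−g) ⇒ g = r − D₁/P = 0.123 − €278,000.00/€2,571,942.02 = 0.014910

1.49%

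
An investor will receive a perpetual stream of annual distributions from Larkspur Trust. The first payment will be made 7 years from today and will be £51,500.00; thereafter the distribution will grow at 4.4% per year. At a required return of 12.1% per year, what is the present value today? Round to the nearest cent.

Value at end of year 6: C₁ / (r − g) = £51,500.00 / (0.121 − 0.044) = £668,831.1688
Discount to today: PV = £668,831.1688 / (1 + 0.121)^6 = £668,831.1688 / 1.984420 = £337,041.07

£337041.07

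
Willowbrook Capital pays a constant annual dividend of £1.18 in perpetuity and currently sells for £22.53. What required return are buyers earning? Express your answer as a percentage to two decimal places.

5.24%

P = C/r ⇒ r = C/P = £1.18/£22.53 = 0.052375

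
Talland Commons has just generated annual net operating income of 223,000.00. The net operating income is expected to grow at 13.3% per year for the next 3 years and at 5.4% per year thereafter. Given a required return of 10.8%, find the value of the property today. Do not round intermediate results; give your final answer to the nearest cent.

D_1 = 252659.00000
D_2 = 286262.64700
D_3 = 324335.57905
Terminal value at year 3: TV = D_3×(1+g_2)/(r−g_2) = 341849.70032/0.054 = 6330550.00592
P_0 = D_1/(1+r)^1 + D_2/(1+r)^2 + D_3/(1+r)^3 + TV/(1+r)^3
    = 228031.58845 + 233176.70552 + 238437.91277 + 4653954.81592 = 5353601.02265

5353601.02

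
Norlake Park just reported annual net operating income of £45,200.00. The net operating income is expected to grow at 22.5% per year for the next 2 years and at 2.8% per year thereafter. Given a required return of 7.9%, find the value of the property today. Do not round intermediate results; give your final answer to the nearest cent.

£1283907.03

D_1 = 55370.00000
D_2 = 67828.25000
Terminal value at year 2: TV = D_2×(1+g_2)/(r−g_2) = 69727.44100/0.051 = 1367204.72549
P_0 = D_1/(1+r)^1 + D_2/(1+r)^2 + TV/(1+r)^2
    = 51316.03336 + 58259.63009 + 1174331.36738 = 1283907.03084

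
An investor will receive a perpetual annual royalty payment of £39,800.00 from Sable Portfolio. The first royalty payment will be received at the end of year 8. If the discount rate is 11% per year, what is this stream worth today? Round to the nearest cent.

Value at end of year 7: C / r = £39,800.00 / 0.11 = £361,818.1818
Discount to today: PV = £361,818.1818 / (1 + 0.11)^7 = £361,818.1818 / 2.076160 = £174,272.77

£174272.77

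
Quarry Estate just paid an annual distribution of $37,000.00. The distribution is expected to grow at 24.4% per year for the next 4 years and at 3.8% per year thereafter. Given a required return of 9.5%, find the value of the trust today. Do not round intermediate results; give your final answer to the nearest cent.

$1328080.86

D_1 = 46028.00000
D_2 = 57258.83200
D_3 = 71229.98701
D_4 = 88610.10384
Terminal value at year 4: TV = D_4×(1+g_2)/(r−g_2) = 91977.28778/0.057 = 1613636.62779
P_0 = D_1/(1+r)^1 + D_2/(1+r)^2 + D_3/(1+r)^3 + D_4/(1+r)^4 + TV/(1+r)^4
    = 42034.70320 + 47754.49386 + 54252.59394 + 61634.91037 + 1122404.15731 = 1328080.85868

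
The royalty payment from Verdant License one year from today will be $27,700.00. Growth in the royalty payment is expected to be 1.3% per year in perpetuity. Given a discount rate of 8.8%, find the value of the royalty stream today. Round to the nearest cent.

$369333.33

Growing perpetuity: P = D₁ / (r − g) = $27,700.0000 / (0.088 − 0.013) = $369,333.33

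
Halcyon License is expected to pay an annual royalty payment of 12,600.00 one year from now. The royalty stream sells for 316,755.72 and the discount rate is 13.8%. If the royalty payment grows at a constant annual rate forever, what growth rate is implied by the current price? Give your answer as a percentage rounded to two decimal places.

9.82%

P = D₁/(r−g) ⇒ g = r − D₁/P = 0.138 − 12,600.00/316,755.72 = 0.098222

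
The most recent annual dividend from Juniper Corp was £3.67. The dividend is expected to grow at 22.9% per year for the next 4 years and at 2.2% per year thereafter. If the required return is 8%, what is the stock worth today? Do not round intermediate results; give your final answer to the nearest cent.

£128.93

D_1 = 4.51043
D_2 = 5.54332
D_3 = 6.81274
D_4 = 8.37286
Terminal value at year 4: TV = D_4×(1+g_2)/(r−g_2) = 8.55706/0.058 = 147.53549
P_0 = D_1/(1+r)^1 + D_2/(1+r)^2 + D_3/(1+r)^3 + D_4/(1+r)^4 + TV/(1+r)^4
    = 4.17632 + 4.75250 + 5.40817 + 6.15430 + 108.44299 = 128.93428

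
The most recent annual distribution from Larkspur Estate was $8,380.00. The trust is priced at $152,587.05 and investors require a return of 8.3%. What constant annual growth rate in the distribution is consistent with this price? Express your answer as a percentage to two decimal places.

P = D₀(1+g)/(r−g) ⇒ P(r−g) = D₀(1+g) ⇒ g(P+D₀) = P·r − D₀
g = (P·r − D₀)/(P + D₀) = ($152,587.05×0.083 − $8,380.00) / ($152,587.05 + $8,380.00) = 0.026619

2.66%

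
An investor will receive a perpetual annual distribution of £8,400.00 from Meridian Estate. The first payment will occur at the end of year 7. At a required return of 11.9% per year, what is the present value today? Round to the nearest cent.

Value at end of year 6: C / r = £8,400.00 / 0.119 = £70,588.2353
Discount to today: PV = £70,588.2353 / (1 + 0.119)^6 = £70,588.2353 / 1.963272 = £35,954.38

£35954.38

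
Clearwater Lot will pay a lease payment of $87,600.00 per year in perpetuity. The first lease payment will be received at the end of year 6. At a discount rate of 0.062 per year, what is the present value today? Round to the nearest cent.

Value at end of year 5: C / r = $87,600.00 / 0.062 = $1,412,903.2258
Discount to today: PV = $1,412,903.2258 / (1 + 0.062)^5 = $1,412,903.2258 / 1.350898 = $1,045,899.21

$1045899.21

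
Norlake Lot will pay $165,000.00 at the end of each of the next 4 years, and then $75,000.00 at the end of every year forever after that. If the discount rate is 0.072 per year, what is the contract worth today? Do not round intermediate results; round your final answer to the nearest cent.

$1345144.32

PV of 4-year annuity: $165,000.00 × [1 − (1+0.072)^−4] / 0.072 = 556375.69857
Perpetuity value at year 4: $75,000.00 / 0.072 = 1041666.66667
PV of perpetuity: 1041666.66667 / (1+0.072)^4 = 788768.62186
Total PV = 556375.69857 + 788768.62186 = 1345144.32043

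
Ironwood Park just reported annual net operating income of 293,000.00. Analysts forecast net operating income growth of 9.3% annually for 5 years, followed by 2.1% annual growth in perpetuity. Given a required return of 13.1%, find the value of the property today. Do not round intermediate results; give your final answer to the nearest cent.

3616174.67

D_1 = 320249.00000
D_2 = 350032.15700
D_3 = 382585.14760
D_4 = 418165.56633
D_5 = 457054.96400
Terminal value at year 5: TV = D_5×(1+g_2)/(r−g_2) = 466653.11824/0.11 = 4242301.07491
P_0 = D_1/(1+r)^1 + D_2/(1+r)^2 + D_3/(1+r)^3 + D_4/(1+r)^4 + D_5/(1+r)^5 + TV/(1+r)^5
    = 283155.61450 + 273641.98643 + 264448.00280 + 255562.92401 + 246976.37130 + 2292389.77366 = 3616174.67270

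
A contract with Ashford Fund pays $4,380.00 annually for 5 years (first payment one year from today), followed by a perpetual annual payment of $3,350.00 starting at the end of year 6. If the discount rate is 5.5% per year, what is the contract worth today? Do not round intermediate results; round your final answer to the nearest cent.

$65307.48

PV of 5-year annuity: $4,380.00 × [1 − (1+0.055)^−5] / 0.055 = 18703.84600
Perpetuity value at year 5: $3,350.00 / 0.055 = 60909.09091
PV of perpetuity: 60909.09091 / (1+0.055)^5 = 46603.63792
Total PV = 18703.84600 + 46603.63792 = 65307.48392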